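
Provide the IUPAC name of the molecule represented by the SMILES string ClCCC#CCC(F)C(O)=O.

7-chloro-2-fluorohept-4-ynoic acid

The longest chain bearing the –COOH group and the multiple bond is 7 carbons long (heptane).
The principal characteristic group is a carboxylic acid (terminal –COOH), named with the suffix -oic acid.
A C≡C triple bond in the chain gives the infix -yne-.
Number the chain so that the carboxylic acid carbon is C-1 by definition.
This places the triple bond between C-4 and C-5; a chloro group at C-7; a fluoro group at C-2.
Prefixes are listed alphabetically: chloro, fluoro.
The name is 7-chloro-2-fluorohept-4-ynoic acid.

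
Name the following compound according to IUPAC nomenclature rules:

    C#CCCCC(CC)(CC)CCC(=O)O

The longest carbon chain that includes the –COOH group and the multiple bond has 9 carbons, so the parent hydride is nonane.
The highest-priority functional group is a carboxylic acid (terminal –COOH), so the name ends in -oic acid.
The chain contains a C≡C triple bond, so the unsaturation ending is -yne.
Number the chain so that the carboxylic acid carbon is C-1 by definition.
That gives the triple bond between C-8 and C-9; two ethyl groups at C-4.
Assembling the pieces gives 4,4-diethylnon-8-ynoic acid.

4,4-diethylnon-8-ynoic acid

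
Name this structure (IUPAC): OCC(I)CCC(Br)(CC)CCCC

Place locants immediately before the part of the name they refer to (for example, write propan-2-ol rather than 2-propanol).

5-bromo-5-ethyl-2-iodononan-1-ol

Counting along the main chain through the –OH group gives 9 carbons: the parent is nonane.
The highest-priority functional group is an alcohol (–OH), so the name ends in -ol.
Number the chain so that numbering from this end puts the hydroxyl group at C-1 rather than C-9.
This places the hydroxyl at C-1; a bromo group at C-5; an ethyl group at C-5; an iodo group at C-2.
Substituent prefixes are cited in alphabetical order (multiplying prefixes like di-/tri- are ignored for ordering).
Assembling the pieces gives 5-bromo-5-ethyl-2-iodononan-1-ol.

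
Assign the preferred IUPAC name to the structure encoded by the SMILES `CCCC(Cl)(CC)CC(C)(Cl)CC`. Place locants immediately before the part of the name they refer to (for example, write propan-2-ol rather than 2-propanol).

3,5-dichloro-5-ethyl-3-methyloctane

The parent chain contains 8 carbons (octane).
The numbering direction is chosen so that the substituent locant set {3,3,5,5} is lower than {4,4,6,6} at the first point of difference.
That gives chloro groups at C-3 and C-5; an ethyl group at C-5; a methyl group at C-3.
Substituent prefixes are cited in alphabetical order (multiplying prefixes like di-/tri- are ignored for ordering).
The name is 3,5-dichloro-5-ethyl-3-methyloctane.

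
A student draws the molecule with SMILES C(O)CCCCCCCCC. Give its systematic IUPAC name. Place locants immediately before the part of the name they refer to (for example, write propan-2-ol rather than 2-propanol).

decan-1-ol

The longest carbon chain that includes the –OH group has 10 carbons, so the parent hydride is decane.
The highest-priority functional group is an alcohol (–OH), so the name ends in -ol.
The numbering direction is chosen so that numbering from this end puts the hydroxyl group at C-1 rather than C-10.
This places the hydroxyl at C-1.
Assembling the pieces gives decan-1-ol.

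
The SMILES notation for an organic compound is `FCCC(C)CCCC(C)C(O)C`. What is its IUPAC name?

9-fluoro-3,7-dimethylnonan-2-ol

The longest chain bearing the –OH group is 9 carbons long (nonane).
An alcohol (–OH) is the principal characteristic group, giving the suffix -ol.
Number the chain so that numbering from this end puts the hydroxyl group at C-2 rather than C-8.
With this numbering: the hydroxyl at C-2; a fluoro group at C-9; methyl groups at C-3 and C-7.
The substituents are ordered alphabetically, ignoring any di-/tri- multipliers.
Assembling the pieces gives 9-fluoro-3,7-dimethylnonan-2-ol.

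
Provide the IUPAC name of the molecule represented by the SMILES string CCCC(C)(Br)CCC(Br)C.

2,5-dibromo-5-methyloctane

The parent chain contains 8 carbons (octane).
The numbering direction is chosen so that the substituent locant set {2,5,5} is lower than {4,4,7} at the first point of difference.
With this numbering: bromo groups at C-2 and C-5; a methyl group at C-5.
The substituents are ordered alphabetically, ignoring any di-/tri- multipliers.
The name is 2,5-dibromo-5-methyloctane.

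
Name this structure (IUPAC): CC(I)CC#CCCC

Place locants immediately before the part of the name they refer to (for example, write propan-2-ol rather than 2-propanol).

Counting along the main chain through the multiple bond gives 8 carbons: the parent is octane.
There is one C≡C triple bond, indicated by the ending -yne.
The numbering direction is chosen so that the substituent locant set {2} is lower than {7} at the first point of difference.
This places the triple bond between C-4 and C-5; an iodo group at C-2.
Putting it together: 2-iodooct-4-yne.

2-iodooct-4-yne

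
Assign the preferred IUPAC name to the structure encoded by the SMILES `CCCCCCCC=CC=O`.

The longest chain bearing the –CHO group and the multiple bond is 10 carbons long (decane).
The highest-priority functional group is an aldehyde (terminal –CHO), so the name ends in -al.
A C=C double bond in the chain gives the infix -ene-.
The numbering direction is chosen so that the aldehyde carbon is C-1 by definition.
That gives the double bond between C-2 and C-3.
Putting it together: dec-2-enal.

dec-2-enal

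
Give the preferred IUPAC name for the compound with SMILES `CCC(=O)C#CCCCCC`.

dec-4-yn-3-one

The longest carbon chain that includes the carbonyl and the multiple bond has 10 carbons, so the parent hydride is decane.
A ketone (C=O on an internal carbon) is the principal characteristic group, giving the suffix -one.
There is one C≡C triple bond, indicated by the ending -yne.
Choose the numbering such that numbering from this end puts the carbonyl group at C-3 rather than C-8.
This places the carbonyl at C-3; the triple bond between C-4 and C-5.
Putting it together: dec-4-yn-3-one.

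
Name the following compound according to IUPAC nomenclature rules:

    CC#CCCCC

hept-2-yne

Counting along the main chain through the multiple bond gives 7 carbons: the parent is heptane.
The chain contains a C≡C triple bond, so the unsaturation ending is -yne.
Choose the numbering such that numbering from this end puts the triple bond at C-2 rather than C-5.
With this numbering: the triple bond between C-2 and C-3.
The name is hept-2-yne.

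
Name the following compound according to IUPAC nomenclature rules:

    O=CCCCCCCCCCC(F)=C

11-fluorododec-11-enal

The longest chain bearing the –CHO group and the multiple bond is 12 carbons long (dodecane).
The highest-priority functional group is an aldehyde (terminal –CHO), so the name ends in -al.
The chain contains a C=C double bond, so the unsaturation ending is -ene.
The numbering direction is chosen so that the aldehyde carbon is C-1 by definition.
This places the double bond between C-11 and C-12; a fluoro group at C-11.
Assembling the pieces gives 11-fluorododec-11-enal.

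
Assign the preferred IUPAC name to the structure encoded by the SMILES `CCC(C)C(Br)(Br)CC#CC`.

5,5-dibromo-6-methyloct-2-yne

The longest chain bearing the multiple bond is 8 carbons long (octane).
There is one C≡C triple bond, indicated by the ending -yne.
The numbering direction is chosen so that numbering from this end puts the triple bond at C-2 rather than C-6.
That gives the triple bond between C-2 and C-3; two bromo groups at C-5; a methyl group at C-6.
The substituents are ordered alphabetically, ignoring any di-/tri- multipliers.
Assembling the pieces gives 5,5-dibromo-6-methyloct-2-yne.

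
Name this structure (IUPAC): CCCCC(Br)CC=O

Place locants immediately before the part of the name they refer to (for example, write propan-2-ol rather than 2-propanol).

Counting along the main chain through the –CHO group gives 7 carbons: the parent is heptane.
The highest-priority functional group is an aldehyde (terminal –CHO), so the name ends in -al.
The numbering direction is chosen so that the aldehyde carbon is C-1 by definition.
That gives a bromo group at C-3.
Putting it together: 3-bromoheptanal.

3-bromoheptanal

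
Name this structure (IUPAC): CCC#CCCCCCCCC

The longest carbon chain that includes the multiple bond has 12 carbons, so the parent hydride is dodecane.
A C≡C triple bond in the chain gives the infix -yne-.
Number the chain so that numbering from this end puts the triple bond at C-3 rather than C-9.
That gives the triple bond between C-3 and C-4.
The name is dodec-3-yne.

dodec-3-yne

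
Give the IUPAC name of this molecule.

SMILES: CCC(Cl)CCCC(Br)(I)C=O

Counting along the main chain through the –CHO group gives 8 carbons: the parent is octane.
The highest-priority functional group is an aldehyde (terminal –CHO), so the name ends in -al.
Choose the numbering such that the aldehyde carbon is C-1 by definition.
This places a bromo group at C-2; a chloro group at C-6; an iodo group at C-2.
Substituent prefixes are cited in alphabetical order (multiplying prefixes like di-/tri- are ignored for ordering).
Putting it together: 2-bromo-6-chloro-2-iodooctanal.

2-bromo-6-chloro-2-iodooctanal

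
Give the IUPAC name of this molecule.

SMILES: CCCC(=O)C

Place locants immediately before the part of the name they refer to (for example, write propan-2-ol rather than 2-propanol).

pentan-2-one

Counting along the main chain through the carbonyl gives 5 carbons: the parent is pentane.
The highest-priority functional group is a ketone (C=O on an internal carbon), so the name ends in -one.
Choose the numbering such that numbering from this end puts the carbonyl group at C-2 rather than C-4.
With this numbering: the carbonyl at C-2.
Putting it together: pentan-2-one.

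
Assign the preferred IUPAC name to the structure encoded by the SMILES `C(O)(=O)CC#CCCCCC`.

The longest carbon chain that includes the –COOH group and the multiple bond has 9 carbons, so the parent hydride is nonane.
The highest-priority functional group is a carboxylic acid (terminal –COOH), so the name ends in -oic acid.
There is one C≡C triple bond, indicated by the ending -yne.
Choose the numbering such that the carboxylic acid carbon is C-1 by definition.
That gives the triple bond between C-3 and C-4.
Putting it together: non-3-ynoic acid.

non-3-ynoic acid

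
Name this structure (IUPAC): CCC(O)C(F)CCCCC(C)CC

The longest carbon chain that includes the –OH group has 11 carbons, so the parent hydride is undecane.
The highest-priority functional group is an alcohol (–OH), so the name ends in -ol.
The numbering direction is chosen so that numbering from this end puts the hydroxyl group at C-3 rather than C-9.
With this numbering: the hydroxyl at C-3; a fluoro group at C-4; a methyl group at C-9.
Substituent prefixes are cited in alphabetical order (multiplying prefixes like di-/tri- are ignored for ordering).
Assembling the pieces gives 4-fluoro-9-methylundecan-3-ol.

4-fluoro-9-methylundecan-3-ol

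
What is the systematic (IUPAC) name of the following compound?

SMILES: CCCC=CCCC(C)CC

The longest carbon chain that includes the multiple bond has 10 carbons, so the parent hydride is decane.
A C=C double bond in the chain gives the infix -ene-.
Choose the numbering such that numbering from this end puts the double bond at C-4 rather than C-6.
With this numbering: the double bond between C-4 and C-5; a methyl group at C-8.
The name is 8-methyldec-4-ene.

8-methyldec-4-ene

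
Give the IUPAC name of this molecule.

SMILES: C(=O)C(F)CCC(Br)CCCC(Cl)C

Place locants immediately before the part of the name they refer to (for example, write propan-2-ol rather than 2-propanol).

5-bromo-9-chloro-2-fluorodecanal

The longest chain bearing the –CHO group is 10 carbons long (decane).
The highest-priority functional group is an aldehyde (terminal –CHO), so the name ends in -al.
Choose the numbering such that the aldehyde carbon is C-1 by definition.
This places a bromo group at C-5; a chloro group at C-9; a fluoro group at C-2.
Prefixes are listed alphabetically: bromo, chloro, fluoro.
Putting it together: 5-bromo-9-chloro-2-fluorodecanal.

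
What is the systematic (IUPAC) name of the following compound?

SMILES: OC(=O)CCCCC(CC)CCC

6-ethylnonanoic acid

The longest carbon chain that includes the –COOH group has 9 carbons, so the parent hydride is nonane.
A carboxylic acid (terminal –COOH) is the principal characteristic group, giving the suffix -oic acid.
Choose the numbering such that the carboxylic acid carbon is C-1 by definition.
With this numbering: an ethyl group at C-6.
The name is 6-ethylnonanoic acid.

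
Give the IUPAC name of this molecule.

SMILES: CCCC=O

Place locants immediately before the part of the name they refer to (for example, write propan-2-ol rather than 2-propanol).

butanal

The longest chain bearing the –CHO group is 4 carbons long (butane).
The principal characteristic group is an aldehyde (terminal –CHO), named with the suffix -al.
Choose the numbering such that the aldehyde carbon is C-1 by definition.
The name is butanal.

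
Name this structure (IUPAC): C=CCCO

The longest chain bearing the –OH group and the multiple bond is 4 carbons long (butane).
An alcohol (–OH) is the principal characteristic group, giving the suffix -ol.
A C=C double bond in the chain gives the infix -ene-.
The numbering direction is chosen so that numbering from this end puts the hydroxyl group at C-1 rather than C-4.
With this numbering: the hydroxyl at C-1; the double bond between C-3 and C-4.
Putting it together: but-3-en-1-ol.

but-3-en-1-ol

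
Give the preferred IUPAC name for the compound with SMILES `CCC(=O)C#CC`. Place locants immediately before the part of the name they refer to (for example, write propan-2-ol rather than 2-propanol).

hex-4-yn-3-one

Counting along the main chain through the carbonyl and the multiple bond gives 6 carbons: the parent is hexane.
The principal characteristic group is a ketone (C=O on an internal carbon), named with the suffix -one.
The chain contains a C≡C triple bond, so the unsaturation ending is -yne.
The numbering direction is chosen so that numbering from this end puts the carbonyl group at C-3 rather than C-4.
With this numbering: the carbonyl at C-3; the triple bond between C-4 and C-5.
Assembling the pieces gives hex-4-yn-3-one.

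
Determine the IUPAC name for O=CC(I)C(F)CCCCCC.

3-fluoro-2-iodononanal

The longest carbon chain that includes the –CHO group has 9 carbons, so the parent hydride is nonane.
An aldehyde (terminal –CHO) is the principal characteristic group, giving the suffix -al.
The numbering direction is chosen so that the aldehyde carbon is C-1 by definition.
This places a fluoro group at C-3; an iodo group at C-2.
The substituents are ordered alphabetically, ignoring any di-/tri- multipliers.
Assembling the pieces gives 3-fluoro-2-iodononanal.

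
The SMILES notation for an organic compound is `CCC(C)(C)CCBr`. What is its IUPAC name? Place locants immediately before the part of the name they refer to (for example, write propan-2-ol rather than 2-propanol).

1-bromo-3,3-dimethylpentane

The parent chain contains 5 carbons (pentane).
Number the chain so that the substituent locant set {1,3,3} is lower than {3,3,5} at the first point of difference.
With this numbering: a bromo group at C-1; two methyl groups at C-3.
Substituent prefixes are cited in alphabetical order (multiplying prefixes like di-/tri- are ignored for ordering).
Assembling the pieces gives 1-bromo-3,3-dimethylpentane.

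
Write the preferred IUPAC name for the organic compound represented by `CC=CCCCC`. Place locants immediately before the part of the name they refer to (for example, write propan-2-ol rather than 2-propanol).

The longest chain bearing the multiple bond is 7 carbons long (heptane).
There is one C=C double bond, indicated by the ending -ene.
Choose the numbering such that numbering from this end puts the double bond at C-2 rather than C-5.
That gives the double bond between C-2 and C-3.
Assembling the pieces gives hept-2-ene.

hept-2-ene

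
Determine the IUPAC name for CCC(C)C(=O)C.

3-methylpentan-2-one

The longest carbon chain that includes the carbonyl has 5 carbons, so the parent hydride is pentane.
The highest-priority functional group is a ketone (C=O on an internal carbon), so the name ends in -one.
Number the chain so that numbering from this end puts the carbonyl group at C-2 rather than C-4.
That gives the carbonyl at C-2; a methyl group at C-3.
Assembling the pieces gives 3-methylpentan-2-one.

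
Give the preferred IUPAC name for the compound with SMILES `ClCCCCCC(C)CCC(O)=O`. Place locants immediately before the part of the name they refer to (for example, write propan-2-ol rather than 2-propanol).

9-chloro-4-methylnonanoic acid

The longest carbon chain that includes the –COOH group has 9 carbons, so the parent hydride is nonane.
A carboxylic acid (terminal –COOH) is the principal characteristic group, giving the suffix -oic acid.
Choose the numbering such that the carboxylic acid carbon is C-1 by definition.
That gives a chloro group at C-9; a methyl group at C-4.
Prefixes are listed alphabetically: chloro, methyl.
The name is 9-chloro-4-methylnonanoic acid.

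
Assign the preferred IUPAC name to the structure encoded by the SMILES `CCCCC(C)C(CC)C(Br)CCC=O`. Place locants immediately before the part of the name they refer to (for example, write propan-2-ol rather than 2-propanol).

Counting along the main chain through the –CHO group gives 10 carbons: the parent is decane.
An aldehyde (terminal –CHO) is the principal characteristic group, giving the suffix -al.
Number the chain so that the aldehyde carbon is C-1 by definition.
This places a bromo group at C-4; an ethyl group at C-5; a methyl group at C-6.
Substituent prefixes are cited in alphabetical order (multiplying prefixes like di-/tri- are ignored for ordering).
Assembling the pieces gives 4-bromo-5-ethyl-6-methyldecanal.

4-bromo-5-ethyl-6-methyldecanal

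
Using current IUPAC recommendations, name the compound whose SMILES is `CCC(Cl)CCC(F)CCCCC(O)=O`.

9-chloro-6-fluoroundecanoic acid

The longest carbon chain that includes the –COOH group has 11 carbons, so the parent hydride is undecane.
The highest-priority functional group is a carboxylic acid (terminal –COOH), so the name ends in -oic acid.
The numbering direction is chosen so that the carboxylic acid carbon is C-1 by definition.
That gives a chloro group at C-9; a fluoro group at C-6.
Substituent prefixes are cited in alphabetical order (multiplying prefixes like di-/tri- are ignored for ordering).
Putting it together: 9-chloro-6-fluoroundecanoic acid.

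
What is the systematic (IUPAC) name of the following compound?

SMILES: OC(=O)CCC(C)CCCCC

The longest chain bearing the –COOH group is 9 carbons long (nonane).
The highest-priority functional group is a carboxylic acid (terminal –COOH), so the name ends in -oic acid.
Choose the numbering such that the carboxylic acid carbon is C-1 by definition.
This places a methyl group at C-4.
Putting it together: 4-methylnonanoic acid.

4-methylnonanoic acid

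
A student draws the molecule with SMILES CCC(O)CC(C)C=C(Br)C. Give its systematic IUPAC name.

7-bromo-5-methyloct-6-en-3-ol

Counting along the main chain through the –OH group and the multiple bond gives 8 carbons: the parent is octane.
The principal characteristic group is an alcohol (–OH), named with the suffix -ol.
There is one C=C double bond, indicated by the ending -ene.
Choose the numbering such that numbering from this end puts the hydroxyl group at C-3 rather than C-6.
That gives the hydroxyl at C-3; the double bond between C-6 and C-7; a bromo group at C-7; a methyl group at C-5.
The substituents are ordered alphabetically, ignoring any di-/tri- multipliers.
Putting it together: 7-bromo-5-methyloct-6-en-3-ol.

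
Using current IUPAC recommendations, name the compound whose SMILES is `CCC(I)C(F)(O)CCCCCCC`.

The longest chain bearing the –OH group is 11 carbons long (undecane).
The principal characteristic group is an alcohol (–OH), named with the suffix -ol.
Choose the numbering such that numbering from this end puts the hydroxyl group at C-4 rather than C-8.
With this numbering: the hydroxyl at C-4; a fluoro group at C-4; an iodo group at C-3.
The substituents are ordered alphabetically, ignoring any di-/tri- multipliers.
The name is 4-fluoro-3-iodoundecan-4-ol.

4-fluoro-3-iodoundecan-4-ol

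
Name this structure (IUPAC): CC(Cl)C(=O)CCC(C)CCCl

2,8-dichloro-6-methyloctan-3-one

Counting along the main chain through the carbonyl gives 8 carbons: the parent is octane.
A ketone (C=O on an internal carbon) is the principal characteristic group, giving the suffix -one.
Number the chain so that numbering from this end puts the carbonyl group at C-3 rather than C-6.
With this numbering: the carbonyl at C-3; chloro groups at C-2 and C-8; a methyl group at C-6.
Substituent prefixes are cited in alphabetical order (multiplying prefixes like di-/tri- are ignored for ordering).
The name is 2,8-dichloro-6-methyloctan-3-one.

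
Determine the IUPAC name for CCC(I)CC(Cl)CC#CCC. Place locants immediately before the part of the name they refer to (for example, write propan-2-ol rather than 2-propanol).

The longest chain bearing the multiple bond is 10 carbons long (decane).
A C≡C triple bond in the chain gives the infix -yne-.
The numbering direction is chosen so that numbering from this end puts the triple bond at C-3 rather than C-7.
This places the triple bond between C-3 and C-4; a chloro group at C-6; an iodo group at C-8.
Substituent prefixes are cited in alphabetical order (multiplying prefixes like di-/tri- are ignored for ordering).
Putting it together: 6-chloro-8-iododec-3-yne.

6-chloro-8-iododec-3-yne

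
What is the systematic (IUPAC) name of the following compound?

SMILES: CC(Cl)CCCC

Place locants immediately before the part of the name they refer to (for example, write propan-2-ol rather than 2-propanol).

2-chlorohexane

The longest continuous carbon chain has 6 atoms, so the parent hydride is hexane.
The numbering direction is chosen so that the substituent locant set {2} is lower than {5} at the first point of difference.
With this numbering: a chloro group at C-2.
The name is 2-chlorohexane.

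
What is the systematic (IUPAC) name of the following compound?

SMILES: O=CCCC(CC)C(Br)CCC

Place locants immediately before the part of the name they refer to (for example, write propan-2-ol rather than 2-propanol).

The longest carbon chain that includes the –CHO group has 8 carbons, so the parent hydride is octane.
The principal characteristic group is an aldehyde (terminal –CHO), named with the suffix -al.
The numbering direction is chosen so that the aldehyde carbon is C-1 by definition.
With this numbering: a bromo group at C-5; an ethyl group at C-4.
Prefixes are listed alphabetically: bromo, ethyl.
Putting it together: 5-bromo-4-ethyloctanal.

5-bromo-4-ethyloctanal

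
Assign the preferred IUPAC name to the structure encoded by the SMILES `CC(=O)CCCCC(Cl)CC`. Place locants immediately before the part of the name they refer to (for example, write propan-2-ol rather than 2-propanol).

The longest chain bearing the carbonyl is 9 carbons long (nonane).
The principal characteristic group is a ketone (C=O on an internal carbon), named with the suffix -one.
The numbering direction is chosen so that numbering from this end puts the carbonyl group at C-2 rather than C-8.
That gives the carbonyl at C-2; a chloro group at C-7.
The name is 7-chlorononan-2-one.

7-chlorononan-2-one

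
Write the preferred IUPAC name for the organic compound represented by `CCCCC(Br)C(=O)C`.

3-bromoheptan-2-one

The longest chain bearing the carbonyl is 7 carbons long (heptane).
The principal characteristic group is a ketone (C=O on an internal carbon), named with the suffix -one.
The numbering direction is chosen so that numbering from this end puts the carbonyl group at C-2 rather than C-6.
This places the carbonyl at C-2; a bromo group at C-3.
Assembling the pieces gives 3-bromoheptan-2-one.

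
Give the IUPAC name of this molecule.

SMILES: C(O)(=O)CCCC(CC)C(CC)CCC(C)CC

The longest carbon chain that includes the –COOH group has 11 carbons, so the parent hydride is undecane.
The highest-priority functional group is a carboxylic acid (terminal –COOH), so the name ends in -oic acid.
The numbering direction is chosen so that the carboxylic acid carbon is C-1 by definition.
That gives ethyl groups at C-5 and C-6; a methyl group at C-9.
Substituent prefixes are cited in alphabetical order (multiplying prefixes like di-/tri- are ignored for ordering).
Putting it together: 5,6-diethyl-9-methylundecanoic acid.

5,6-diethyl-9-methylundecanoic acid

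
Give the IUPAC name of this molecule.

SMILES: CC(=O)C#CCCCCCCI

10-iododec-3-yn-2-one

Counting along the main chain through the carbonyl and the multiple bond gives 10 carbons: the parent is decane.
A ketone (C=O on an internal carbon) is the principal characteristic group, giving the suffix -one.
A C≡C triple bond in the chain gives the infix -yne-.
Choose the numbering such that numbering from this end puts the carbonyl group at C-2 rather than C-9.
With this numbering: the carbonyl at C-2; the triple bond between C-3 and C-4; an iodo group at C-10.
The name is 10-iododec-3-yn-2-one.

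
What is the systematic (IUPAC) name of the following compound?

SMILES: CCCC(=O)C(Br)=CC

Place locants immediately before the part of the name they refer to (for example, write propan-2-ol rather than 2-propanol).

The longest carbon chain that includes the carbonyl and the multiple bond has 7 carbons, so the parent hydride is heptane.
The principal characteristic group is a ketone (C=O on an internal carbon), named with the suffix -one.
A C=C double bond in the chain gives the infix -ene-.
The numbering direction is chosen so that numbering from this end puts the double bond at C-2 rather than C-5.
This places the carbonyl at C-4; the double bond between C-2 and C-3; a bromo group at C-3.
Putting it together: 3-bromohept-2-en-4-one.

3-bromohept-2-en-4-one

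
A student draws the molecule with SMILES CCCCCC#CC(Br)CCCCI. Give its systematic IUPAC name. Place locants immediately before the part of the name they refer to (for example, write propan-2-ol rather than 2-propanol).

Counting along the main chain through the multiple bond gives 12 carbons: the parent is dodecane.
There is one C≡C triple bond, indicated by the ending -yne.
The numbering direction is chosen so that the substituent locant set {1,5} is lower than {8,12} at the first point of difference.
With this numbering: the triple bond between C-6 and C-7; a bromo group at C-5; an iodo group at C-1.
Substituent prefixes are cited in alphabetical order (multiplying prefixes like di-/tri- are ignored for ordering).
The name is 5-bromo-1-iodododec-6-yne.

5-bromo-1-iodododec-6-yne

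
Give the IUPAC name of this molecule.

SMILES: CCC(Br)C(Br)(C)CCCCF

The longest carbon chain is 8 atoms: the parent is octane.
The numbering direction is chosen so that the substituent locant set {1,5,5,6} is lower than {3,4,4,8} at the first point of difference.
That gives bromo groups at C-5 and C-6; a fluoro group at C-1; a methyl group at C-5.
Substituent prefixes are cited in alphabetical order (multiplying prefixes like di-/tri- are ignored for ordering).
Assembling the pieces gives 5,6-dibromo-1-fluoro-5-methyloctane.

5,6-dibromo-1-fluoro-5-methyloctane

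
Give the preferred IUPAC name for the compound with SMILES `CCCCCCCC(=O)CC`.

The longest chain bearing the carbonyl is 10 carbons long (decane).
A ketone (C=O on an internal carbon) is the principal characteristic group, giving the suffix -one.
Number the chain so that numbering from this end puts the carbonyl group at C-3 rather than C-8.
With this numbering: the carbonyl at C-3.
Assembling the pieces gives decan-3-one.

decan-3-one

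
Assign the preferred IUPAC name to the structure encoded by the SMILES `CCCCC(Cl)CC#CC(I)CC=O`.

7-chloro-3-iodoundec-4-ynal

Counting along the main chain through the –CHO group and the multiple bond gives 11 carbons: the parent is undecane.
The principal characteristic group is an aldehyde (terminal –CHO), named with the suffix -al.
A C≡C triple bond in the chain gives the infix -yne-.
The numbering direction is chosen so that the aldehyde carbon is C-1 by definition.
With this numbering: the triple bond between C-4 and C-5; a chloro group at C-7; an iodo group at C-3.
Prefixes are listed alphabetically: chloro, iodo.
Assembling the pieces gives 7-chloro-3-iodoundec-4-ynal.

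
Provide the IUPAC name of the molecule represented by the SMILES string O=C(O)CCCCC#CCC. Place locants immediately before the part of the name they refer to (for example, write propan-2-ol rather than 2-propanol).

non-6-ynoic acid

The longest chain bearing the –COOH group and the multiple bond is 9 carbons long (nonane).
A carboxylic acid (terminal –COOH) is the principal characteristic group, giving the suffix -oic acid.
There is one C≡C triple bond, indicated by the ending -yne.
Choose the numbering such that the carboxylic acid carbon is C-1 by definition.
This places the triple bond between C-6 and C-7.
Putting it together: non-6-ynoic acid.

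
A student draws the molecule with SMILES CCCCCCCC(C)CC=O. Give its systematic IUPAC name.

The longest chain bearing the –CHO group is 10 carbons long (decane).
An aldehyde (terminal –CHO) is the principal characteristic group, giving the suffix -al.
Choose the numbering such that the aldehyde carbon is C-1 by definition.
That gives a methyl group at C-3.
The name is 3-methyldecanal.

3-methyldecanal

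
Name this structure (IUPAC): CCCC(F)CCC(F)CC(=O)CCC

6,9-difluorododecan-4-one

Counting along the main chain through the carbonyl gives 12 carbons: the parent is dodecane.
The highest-priority functional group is a ketone (C=O on an internal carbon), so the name ends in -one.
Number the chain so that numbering from this end puts the carbonyl group at C-4 rather than C-9.
This places the carbonyl at C-4; fluoro groups at C-6 and C-9.
The name is 6,9-difluorododecan-4-one.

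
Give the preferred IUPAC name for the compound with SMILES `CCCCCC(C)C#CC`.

4-methylnon-2-yne

The longest carbon chain that includes the multiple bond has 9 carbons, so the parent hydride is nonane.
A C≡C triple bond in the chain gives the infix -yne-.
Choose the numbering such that numbering from this end puts the triple bond at C-2 rather than C-7.
That gives the triple bond between C-2 and C-3; a methyl group at C-4.
Putting it together: 4-methylnon-2-yne.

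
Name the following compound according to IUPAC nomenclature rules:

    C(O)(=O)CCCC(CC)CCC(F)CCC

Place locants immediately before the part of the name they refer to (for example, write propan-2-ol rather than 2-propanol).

The longest carbon chain that includes the –COOH group has 11 carbons, so the parent hydride is undecane.
The highest-priority functional group is a carboxylic acid (terminal –COOH), so the name ends in -oic acid.
Number the chain so that the carboxylic acid carbon is C-1 by definition.
With this numbering: an ethyl group at C-5; a fluoro group at C-8.
The substituents are ordered alphabetically, ignoring any di-/tri- multipliers.
Assembling the pieces gives 5-ethyl-8-fluoroundecanoic acid.

5-ethyl-8-fluoroundecanoic acid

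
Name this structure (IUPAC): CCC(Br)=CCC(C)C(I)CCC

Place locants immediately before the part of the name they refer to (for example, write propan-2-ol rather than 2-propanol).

3-bromo-7-iodo-6-methyldec-3-ene

Counting along the main chain through the multiple bond gives 10 carbons: the parent is decane.
The chain contains a C=C double bond, so the unsaturation ending is -ene.
Choose the numbering such that numbering from this end puts the double bond at C-3 rather than C-7.
That gives the double bond between C-3 and C-4; a bromo group at C-3; an iodo group at C-7; a methyl group at C-6.
Substituent prefixes are cited in alphabetical order (multiplying prefixes like di-/tri- are ignored for ordering).
The name is 3-bromo-7-iodo-6-methyldec-3-ene.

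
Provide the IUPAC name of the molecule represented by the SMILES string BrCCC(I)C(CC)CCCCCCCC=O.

12-bromo-9-ethyl-10-iodododecanal

The longest carbon chain that includes the –CHO group has 12 carbons, so the parent hydride is dodecane.
An aldehyde (terminal –CHO) is the principal characteristic group, giving the suffix -al.
Choose the numbering such that the aldehyde carbon is C-1 by definition.
This places a bromo group at C-12; an ethyl group at C-9; an iodo group at C-10.
Prefixes are listed alphabetically: bromo, ethyl, iodo.
Assembling the pieces gives 12-bromo-9-ethyl-10-iodododecanal.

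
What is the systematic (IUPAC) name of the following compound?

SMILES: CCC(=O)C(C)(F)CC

4-fluoro-4-methylhexan-3-one

The longest chain bearing the carbonyl is 6 carbons long (hexane).
The highest-priority functional group is a ketone (C=O on an internal carbon), so the name ends in -one.
Choose the numbering such that numbering from this end puts the carbonyl group at C-3 rather than C-4.
With this numbering: the carbonyl at C-3; a fluoro group at C-4; a methyl group at C-4.
Prefixes are listed alphabetically: fluoro, methyl.
Putting it together: 4-fluoro-4-methylhexan-3-one.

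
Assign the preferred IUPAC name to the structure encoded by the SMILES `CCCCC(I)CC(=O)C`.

Counting along the main chain through the carbonyl gives 8 carbons: the parent is octane.
A ketone (C=O on an internal carbon) is the principal characteristic group, giving the suffix -one.
Choose the numbering such that numbering from this end puts the carbonyl group at C-2 rather than C-7.
This places the carbonyl at C-2; an iodo group at C-4.
Assembling the pieces gives 4-iodooctan-2-one.

4-iodooctan-2-one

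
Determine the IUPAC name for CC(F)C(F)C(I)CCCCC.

2,3-difluoro-4-iodononane

The longest continuous carbon chain has 9 atoms, so the parent hydride is nonane.
Choose the numbering such that the substituent locant set {2,3,4} is lower than {6,7,8} at the first point of difference.
This places fluoro groups at C-2 and C-3; an iodo group at C-4.
The substituents are ordered alphabetically, ignoring any di-/tri- multipliers.
Assembling the pieces gives 2,3-difluoro-4-iodononane.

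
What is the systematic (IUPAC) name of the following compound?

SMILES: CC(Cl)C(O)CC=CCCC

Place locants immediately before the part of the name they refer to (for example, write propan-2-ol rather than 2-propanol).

The longest chain bearing the –OH group and the multiple bond is 9 carbons long (nonane).
The principal characteristic group is an alcohol (–OH), named with the suffix -ol.
A C=C double bond in the chain gives the infix -ene-.
Choose the numbering such that numbering from this end puts the hydroxyl group at C-3 rather than C-7.
That gives the hydroxyl at C-3; the double bond between C-5 and C-6; a chloro group at C-2.
Putting it together: 2-chloronon-5-en-3-ol.

2-chloronon-5-en-3-ol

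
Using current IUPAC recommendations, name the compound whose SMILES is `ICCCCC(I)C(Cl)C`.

The parent chain contains 7 carbons (heptane).
Number the chain so that the substituent locant set {1,5,6} is lower than {2,3,7} at the first point of difference.
This places a chloro group at C-6; iodo groups at C-1 and C-5.
The substituents are ordered alphabetically, ignoring any di-/tri- multipliers.
Putting it together: 6-chloro-1,5-diiodoheptane.

6-chloro-1,5-diiodoheptane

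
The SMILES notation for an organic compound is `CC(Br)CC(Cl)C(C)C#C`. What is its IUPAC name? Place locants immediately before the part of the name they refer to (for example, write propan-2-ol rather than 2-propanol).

6-bromo-4-chloro-3-methylhept-1-yne

The longest carbon chain that includes the multiple bond has 7 carbons, so the parent hydride is heptane.
There is one C≡C triple bond, indicated by the ending -yne.
Number the chain so that numbering from this end puts the triple bond at C-1 rather than C-6.
With this numbering: the triple bond between C-1 and C-2; a bromo group at C-6; a chloro group at C-4; a methyl group at C-3.
Substituent prefixes are cited in alphabetical order (multiplying prefixes like di-/tri- are ignored for ordering).
Putting it together: 6-bromo-4-chloro-3-methylhept-1-yne.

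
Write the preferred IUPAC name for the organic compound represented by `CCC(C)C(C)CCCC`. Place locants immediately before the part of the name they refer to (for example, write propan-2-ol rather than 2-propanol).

The longest carbon chain is 8 atoms: the parent is octane.
Number the chain so that the substituent locant set {3,4} is lower than {5,6} at the first point of difference.
This places methyl groups at C-3 and C-4.
The name is 3,4-dimethyloctane.

3,4-dimethyloctane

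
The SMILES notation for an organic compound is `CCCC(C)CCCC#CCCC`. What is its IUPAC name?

The longest chain bearing the multiple bond is 12 carbons long (dodecane).
A C≡C triple bond in the chain gives the infix -yne-.
Choose the numbering such that numbering from this end puts the triple bond at C-4 rather than C-8.
That gives the triple bond between C-4 and C-5; a methyl group at C-9.
Putting it together: 9-methyldodec-4-yne.

9-methyldodec-4-yne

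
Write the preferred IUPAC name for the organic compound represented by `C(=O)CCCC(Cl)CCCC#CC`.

5-chloroundec-9-ynal

The longest carbon chain that includes the –CHO group and the multiple bond has 11 carbons, so the parent hydride is undecane.
An aldehyde (terminal –CHO) is the principal characteristic group, giving the suffix -al.
There is one C≡C triple bond, indicated by the ending -yne.
The numbering direction is chosen so that the aldehyde carbon is C-1 by definition.
With this numbering: the triple bond between C-9 and C-10; a chloro group at C-5.
Assembling the pieces gives 5-chloroundec-9-ynal.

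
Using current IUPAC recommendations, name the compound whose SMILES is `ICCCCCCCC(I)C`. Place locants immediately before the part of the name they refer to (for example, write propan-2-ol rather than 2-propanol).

1,8-diiodononane

The parent chain contains 9 carbons (nonane).
The numbering direction is chosen so that the substituent locant set {1,8} is lower than {2,9} at the first point of difference.
This places iodo groups at C-1 and C-8.
Putting it together: 1,8-diiodononane.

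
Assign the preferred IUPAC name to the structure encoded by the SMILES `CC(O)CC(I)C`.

Counting along the main chain through the –OH group gives 5 carbons: the parent is pentane.
The principal characteristic group is an alcohol (–OH), named with the suffix -ol.
The numbering direction is chosen so that numbering from this end puts the hydroxyl group at C-2 rather than C-4.
This places the hydroxyl at C-2; an iodo group at C-4.
The name is 4-iodopentan-2-ol.

4-iodopentan-2-ol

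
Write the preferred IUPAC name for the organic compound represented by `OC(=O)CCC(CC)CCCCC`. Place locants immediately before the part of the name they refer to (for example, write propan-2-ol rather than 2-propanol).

4-ethylnonanoic acid

The longest carbon chain that includes the –COOH group has 9 carbons, so the parent hydride is nonane.
The highest-priority functional group is a carboxylic acid (terminal –COOH), so the name ends in -oic acid.
Choose the numbering such that the carboxylic acid carbon is C-1 by definition.
That gives an ethyl group at C-4.
Putting it together: 4-ethylnonanoic acid.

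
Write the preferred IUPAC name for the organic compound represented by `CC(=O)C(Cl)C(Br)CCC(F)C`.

4-bromo-3-chloro-7-fluorooctan-2-one

The longest chain bearing the carbonyl is 8 carbons long (octane).
The highest-priority functional group is a ketone (C=O on an internal carbon), so the name ends in -one.
The numbering direction is chosen so that numbering from this end puts the carbonyl group at C-2 rather than C-7.
This places the carbonyl at C-2; a bromo group at C-4; a chloro group at C-3; a fluoro group at C-7.
Substituent prefixes are cited in alphabetical order (multiplying prefixes like di-/tri- are ignored for ordering).
The name is 4-bromo-3-chloro-7-fluorooctan-2-one.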